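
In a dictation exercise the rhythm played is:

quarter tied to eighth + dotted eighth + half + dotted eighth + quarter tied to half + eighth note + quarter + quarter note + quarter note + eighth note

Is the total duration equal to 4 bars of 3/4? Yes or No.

Yes

One bar of 3/4 = 12 sixteenth notes, so 4 bars = 48.
Convert each value to sixteenth notes: quarter tied to eighth (quarter + eighth) = 6; dotted eighth = 3; half = 8; dotted eighth = 3; quarter tied to half (quarter + half) = 12; eighth note = 2; quarter = 4; quarter note = 4; quarter note = 4; eighth note = 2.
Sum: 6 + 3 + 8 + 3 + 12 + 2 + 4 + 4 + 4 + 2 = 48.
48 equals 48, so the answer is Yes.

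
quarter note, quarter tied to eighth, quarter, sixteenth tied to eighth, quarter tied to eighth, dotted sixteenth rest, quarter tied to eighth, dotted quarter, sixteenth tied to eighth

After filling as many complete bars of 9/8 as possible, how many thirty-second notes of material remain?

One bar of 9/8 = 36 thirty-second notes.
In thirty-second notes: quarter note = 8; quarter tied to eighth (quarter + eighth) = 12; quarter = 8; sixteenth tied to eighth (sixteenth + eighth) = 6; quarter tied to eighth (quarter + eighth) = 12; dotted sixteenth rest = 3; quarter tied to eighth (quarter + eighth) = 12; dotted quarter = 12; sixteenth tied to eighth (sixteenth + eighth) = 6.
Total: 8 + 12 + 8 + 6 + 12 + 3 + 12 + 12 + 6 = 79.
79 ÷ 36 = 2 complete bars with 7 thirty-second notes remaining.

7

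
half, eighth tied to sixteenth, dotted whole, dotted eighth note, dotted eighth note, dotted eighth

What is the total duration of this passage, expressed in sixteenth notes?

44

In sixteenth notes: half = 8; eighth tied to sixteenth (eighth + sixteenth) = 3; dotted whole = 24; dotted eighth note = 3; dotted eighth note = 3; dotted eighth = 3.
Altogether 8 + 3 + 24 + 3 + 3 + 3 = 44 sixteenth notes.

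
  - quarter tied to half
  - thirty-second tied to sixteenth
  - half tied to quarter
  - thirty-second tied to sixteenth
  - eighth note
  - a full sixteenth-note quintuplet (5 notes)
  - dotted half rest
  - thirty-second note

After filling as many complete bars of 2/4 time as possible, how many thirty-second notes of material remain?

11

One bar of 2/4 = 16 thirty-second notes.
In thirty-second notes: quarter tied to half (quarter + half) = 24; thirty-second tied to sixteenth (thirty-second + sixteenth) = 3; half tied to quarter (half + quarter) = 24; thirty-second tied to sixteenth (thirty-second + sixteenth) = 3; eighth note = 4; a full sixteenth-note quintuplet (5 notes) (five quintuplet sixteenths span one quarter) = 8; dotted half rest = 24; thirty-second note = 1.
Altogether 24 + 3 + 24 + 3 + 4 + 8 + 24 + 1 = 91.
91 ÷ 16 = 5 complete bars with 11 thirty-second notes remaining.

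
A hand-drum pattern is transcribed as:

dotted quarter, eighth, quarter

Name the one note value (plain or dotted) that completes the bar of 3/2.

The bar of 3/2 = 12 eighth notes.
Working in eighth notes: dotted quarter = 3; eighth = 1; quarter = 2.
Adding: 3 + 1 + 2 = 6.
Remaining: 12 − 6 = 6 eighth notes, which is a dotted half note.

dotted half note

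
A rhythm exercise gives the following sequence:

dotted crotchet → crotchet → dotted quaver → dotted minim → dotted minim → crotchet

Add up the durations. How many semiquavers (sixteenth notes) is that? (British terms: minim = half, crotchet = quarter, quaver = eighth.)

Working in sixteenth notes: dotted crotchet = 6; crotchet = 4; dotted quaver = 3; dotted minim = 12; dotted minim = 12; crotchet = 4.
Altogether 6 + 4 + 3 + 12 + 12 + 4 = 41 sixteenth notes.

41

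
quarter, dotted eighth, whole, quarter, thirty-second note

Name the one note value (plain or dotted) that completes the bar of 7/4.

thirty-second note

The bar of 7/4 = 56 thirty-second notes.
Convert each value to thirty-second notes: quarter = 8; dotted eighth = 6; whole = 32; quarter = 8; thirty-second note = 1.
Total: 8 + 6 + 32 + 8 + 1 = 55.
Remaining: 56 − 55 = 1 thirty-second note, which is a thirty-second note.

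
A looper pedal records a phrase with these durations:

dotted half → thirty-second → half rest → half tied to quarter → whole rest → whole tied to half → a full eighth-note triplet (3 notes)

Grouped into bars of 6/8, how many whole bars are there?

6

One bar of 6/8 = 24 thirty-second notes.
Working in thirty-second notes: dotted half = 24; thirty-second = 1; half rest = 16; half tied to quarter (half + quarter) = 24; whole rest = 32; whole tied to half (whole + half) = 48; a full eighth-note triplet (3 notes) (three triplet eighths span one quarter) = 8.
Altogether 24 + 1 + 16 + 24 + 32 + 48 + 8 = 153.
153 ÷ 24 = 6 complete bars with 9 left over.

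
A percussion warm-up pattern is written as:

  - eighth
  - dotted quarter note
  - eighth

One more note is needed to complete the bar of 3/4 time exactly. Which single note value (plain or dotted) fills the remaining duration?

eighth note

The bar of 3/4 = 6 eighth notes.
Each duration in eighth notes: eighth = 1; dotted quarter note = 3; eighth = 1.
Adding: 1 + 3 + 1 = 5.
Remaining: 6 − 5 = 1 eighth note, which is a eighth note.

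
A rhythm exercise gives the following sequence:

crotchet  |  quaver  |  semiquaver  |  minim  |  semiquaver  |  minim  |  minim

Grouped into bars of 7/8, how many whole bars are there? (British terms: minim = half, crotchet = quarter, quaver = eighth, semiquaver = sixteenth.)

2

One bar of 7/8 = 14 sixteenth notes.
Each duration in sixteenth notes: crotchet = 4; quaver = 2; semiquaver = 1; minim = 8; semiquaver = 1; minim = 8; minim = 8.
Total: 4 + 2 + 1 + 8 + 1 + 8 + 8 = 32.
32 ÷ 14 = 2 complete bars with 4 left over.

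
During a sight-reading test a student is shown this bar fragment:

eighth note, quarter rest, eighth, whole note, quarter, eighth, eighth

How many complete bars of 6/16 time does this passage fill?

One bar of 6/16 = 3 eighth notes.
In eighth notes: eighth note = 1; quarter rest = 2; eighth = 1; whole note = 8; quarter = 2; eighth = 1; eighth = 1.
Altogether 1 + 2 + 1 + 8 + 2 + 1 + 1 = 16.
16 ÷ 3 = 5 complete bars with 1 left over.

5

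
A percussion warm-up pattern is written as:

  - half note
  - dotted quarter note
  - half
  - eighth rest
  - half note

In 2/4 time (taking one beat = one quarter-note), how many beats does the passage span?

8

One quarter-note beat = 2 eighth notes.
Express everything in eighth notes: half note = 4; dotted quarter note = 3; half = 4; eighth rest = 1; half note = 4.
Altogether 4 + 3 + 4 + 1 + 4 = 16.
16 ÷ 2 = 8 beats.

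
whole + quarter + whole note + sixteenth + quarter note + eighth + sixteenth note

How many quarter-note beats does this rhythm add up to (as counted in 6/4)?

One quarter-note beat = 4 sixteenth notes.
Working in sixteenth notes: whole = 16; quarter = 4; whole note = 16; sixteenth = 1; quarter note = 4; eighth = 2; sixteenth note = 1.
Adding: 16 + 4 + 16 + 1 + 4 + 2 + 1 = 44.
44 ÷ 4 = 11 beats.

11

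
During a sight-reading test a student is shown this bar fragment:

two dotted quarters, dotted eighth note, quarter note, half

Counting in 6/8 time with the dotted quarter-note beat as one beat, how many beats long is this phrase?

One dotted quarter-note beat = 6 sixteenth notes.
Each duration in sixteenth notes: dotted quarter = 6; dotted quarter = 6; dotted eighth note = 3; quarter note = 4; half = 8.
Total: 6 + 6 + 3 + 4 + 8 = 27.
27 ÷ 6 = 4.5 beats.

4.5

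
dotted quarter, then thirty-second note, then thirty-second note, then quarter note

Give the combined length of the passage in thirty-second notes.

Working in thirty-second notes: dotted quarter = 12; thirty-second note = 1; thirty-second note = 1; quarter note = 8.
Sum: 12 + 1 + 1 + 8 = 22 thirty-second notes.

22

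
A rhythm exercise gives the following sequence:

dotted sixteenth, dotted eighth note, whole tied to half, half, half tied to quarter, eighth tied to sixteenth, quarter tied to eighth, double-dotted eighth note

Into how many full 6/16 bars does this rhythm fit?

One bar of 6/16 = 12 thirty-second notes.
Working in thirty-second notes: dotted sixteenth = 3; dotted eighth note = 6; whole tied to half (whole + half) = 48; half = 16; half tied to quarter (half + quarter) = 24; eighth tied to sixteenth (eighth + sixteenth) = 6; quarter tied to eighth (quarter + eighth) = 12; double-dotted eighth note = 7.
Sum: 3 + 6 + 48 + 16 + 24 + 6 + 12 + 7 = 122.
122 ÷ 12 = 10 complete bars with 2 left over.

10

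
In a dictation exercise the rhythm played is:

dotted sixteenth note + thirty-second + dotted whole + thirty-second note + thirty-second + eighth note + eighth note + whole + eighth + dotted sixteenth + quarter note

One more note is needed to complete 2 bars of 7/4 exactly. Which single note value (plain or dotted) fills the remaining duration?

dotted sixteenth note

2 bars of 7/4 = 112 thirty-second notes.
Each duration in thirty-second notes: dotted sixteenth note = 3; thirty-second = 1; dotted whole = 48; thirty-second note = 1; thirty-second = 1; eighth note = 4; eighth note = 4; whole = 32; eighth = 4; dotted sixteenth = 3; quarter note = 8.
Sum: 3 + 1 + 48 + 1 + 1 + 4 + 4 + 32 + 4 + 3 + 8 = 109.
Remaining: 112 − 109 = 3 thirty-second notes, which is a dotted sixteenth note.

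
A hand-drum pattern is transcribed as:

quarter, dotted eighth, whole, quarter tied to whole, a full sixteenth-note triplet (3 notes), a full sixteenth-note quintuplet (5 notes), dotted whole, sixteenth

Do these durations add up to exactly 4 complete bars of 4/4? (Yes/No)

One bar of 4/4 = 16 sixteenth notes, so 4 bars = 64.
Convert each value to sixteenth notes: quarter = 4; dotted eighth = 3; whole = 16; quarter tied to whole (quarter + whole) = 20; a full sixteenth-note triplet (3 notes) (three triplet sixteenths span one eighth) = 2; a full sixteenth-note quintuplet (5 notes) (five quintuplet sixteenths span one quarter) = 4; dotted whole = 24; sixteenth = 1.
Sum: 4 + 3 + 16 + 20 + 2 + 4 + 24 + 1 = 74.
74 exceeds 64, so the answer is No.

No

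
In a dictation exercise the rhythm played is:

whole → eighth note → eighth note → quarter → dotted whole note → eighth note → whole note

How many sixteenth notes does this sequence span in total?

Working in sixteenth notes: whole = 16; eighth note = 2; eighth note = 2; quarter = 4; dotted whole note = 24; eighth note = 2; whole note = 16.
Sum: 16 + 2 + 2 + 4 + 24 + 2 + 16 = 66 sixteenth notes.

66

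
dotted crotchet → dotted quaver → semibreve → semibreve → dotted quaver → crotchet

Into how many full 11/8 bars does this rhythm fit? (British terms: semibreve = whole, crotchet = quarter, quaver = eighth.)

One bar of 11/8 = 22 sixteenth notes.
Convert each value to sixteenth notes: dotted crotchet = 6; dotted quaver = 3; semibreve = 16; semibreve = 16; dotted quaver = 3; crotchet = 4.
Adding: 6 + 3 + 16 + 16 + 3 + 4 = 48.
48 ÷ 22 = 2 complete bars with 4 left over.

2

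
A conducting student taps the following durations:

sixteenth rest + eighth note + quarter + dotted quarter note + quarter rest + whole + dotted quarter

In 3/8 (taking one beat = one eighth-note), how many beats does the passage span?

19.5

One eighth-note beat = 2 sixteenth notes.
Convert each value to sixteenth notes: sixteenth rest = 1; eighth note = 2; quarter = 4; dotted quarter note = 6; quarter rest = 4; whole = 16; dotted quarter = 6.
Total: 1 + 2 + 4 + 6 + 4 + 16 + 6 = 39.
39 ÷ 2 = 19.5 beats.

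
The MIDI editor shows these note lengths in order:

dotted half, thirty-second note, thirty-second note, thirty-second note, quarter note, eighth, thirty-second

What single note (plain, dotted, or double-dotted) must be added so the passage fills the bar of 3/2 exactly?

The bar of 3/2 = 48 thirty-second notes.
Convert each value to thirty-second notes: dotted half = 24; thirty-second note = 1; thirty-second note = 1; thirty-second note = 1; quarter note = 8; eighth = 4; thirty-second = 1.
Adding: 24 + 1 + 1 + 1 + 8 + 4 + 1 = 40.
Remaining: 48 − 40 = 8 thirty-second notes, which is a quarter note.

quarter note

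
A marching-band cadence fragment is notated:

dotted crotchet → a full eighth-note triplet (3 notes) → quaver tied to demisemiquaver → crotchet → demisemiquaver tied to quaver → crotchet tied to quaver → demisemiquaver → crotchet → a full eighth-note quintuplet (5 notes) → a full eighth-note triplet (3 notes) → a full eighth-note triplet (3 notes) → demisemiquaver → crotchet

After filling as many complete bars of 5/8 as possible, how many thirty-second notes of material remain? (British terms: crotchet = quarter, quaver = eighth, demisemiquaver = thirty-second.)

One bar of 5/8 = 20 thirty-second notes.
Convert each value to thirty-second notes: dotted crotchet = 12; a full eighth-note triplet (3 notes) (three triplet eighths span one quarter) = 8; quaver tied to demisemiquaver (quaver + demisemiquaver) = 5; crotchet = 8; demisemiquaver tied to quaver (demisemiquaver + quaver) = 5; crotchet tied to quaver (crotchet + quaver) = 12; demisemiquaver = 1; crotchet = 8; a full eighth-note quintuplet (5 notes) (five quintuplet eighths span one half) = 16; a full eighth-note triplet (3 notes) (three triplet eighths span one quarter) = 8; a full eighth-note triplet (3 notes) (three triplet eighths span one quarter) = 8; demisemiquaver = 1; crotchet = 8.
Total: 12 + 8 + 5 + 8 + 5 + 12 + 1 + 8 + 16 + 8 + 8 + 1 + 8 = 100.
100 ÷ 20 = 5 complete bars with 0 thirty-second notes remaining.

0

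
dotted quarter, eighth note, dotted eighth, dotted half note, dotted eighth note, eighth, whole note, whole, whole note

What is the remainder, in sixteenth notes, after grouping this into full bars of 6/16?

One bar of 6/16 = 6 sixteenth notes.
Working in sixteenth notes: dotted quarter = 6; eighth note = 2; dotted eighth = 3; dotted half note = 12; dotted eighth note = 3; eighth = 2; whole note = 16; whole = 16; whole note = 16.
Adding: 6 + 2 + 3 + 12 + 3 + 2 + 16 + 16 + 16 = 76.
76 ÷ 6 = 12 complete bars with 4 sixteenth notes remaining.

4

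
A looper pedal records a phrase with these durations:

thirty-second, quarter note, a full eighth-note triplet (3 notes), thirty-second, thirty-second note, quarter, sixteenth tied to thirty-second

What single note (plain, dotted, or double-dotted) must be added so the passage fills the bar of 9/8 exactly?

dotted eighth note

The bar of 9/8 = 36 thirty-second notes.
Working in thirty-second notes: thirty-second = 1; quarter note = 8; a full eighth-note triplet (3 notes) (three triplet eighths span one quarter) = 8; thirty-second = 1; thirty-second note = 1; quarter = 8; sixteenth tied to thirty-second (sixteenth + thirty-second) = 3.
Total: 1 + 8 + 8 + 1 + 1 + 8 + 3 = 30.
Remaining: 36 − 30 = 6 thirty-second notes, which is a dotted eighth note.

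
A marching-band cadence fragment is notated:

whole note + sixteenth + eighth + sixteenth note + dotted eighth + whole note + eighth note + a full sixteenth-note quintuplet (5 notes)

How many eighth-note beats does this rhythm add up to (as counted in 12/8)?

22.5

One eighth-note beat = 2 sixteenth notes.
Working in sixteenth notes: whole note = 16; sixteenth = 1; eighth = 2; sixteenth note = 1; dotted eighth = 3; whole note = 16; eighth note = 2; a full sixteenth-note quintuplet (5 notes) (five quintuplet sixteenths span one quarter) = 4.
Altogether 16 + 1 + 2 + 1 + 3 + 16 + 2 + 4 = 45.
45 ÷ 2 = 22.5 beats.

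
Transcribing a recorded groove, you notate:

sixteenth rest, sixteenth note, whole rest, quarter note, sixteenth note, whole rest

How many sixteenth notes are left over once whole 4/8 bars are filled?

7

One bar of 4/8 = 8 sixteenth notes.
Each duration in sixteenth notes: sixteenth rest = 1; sixteenth note = 1; whole rest = 16; quarter note = 4; sixteenth note = 1; whole rest = 16.
Adding: 1 + 1 + 16 + 4 + 1 + 16 = 39.
39 ÷ 8 = 4 complete bars with 7 sixteenth notes remaining.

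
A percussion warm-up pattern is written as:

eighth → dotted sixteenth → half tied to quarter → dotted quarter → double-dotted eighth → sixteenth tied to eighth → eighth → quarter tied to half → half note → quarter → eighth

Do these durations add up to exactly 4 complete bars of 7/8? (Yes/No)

One bar of 7/8 = 28 thirty-second notes, so 4 bars = 112.
Working in thirty-second notes: eighth = 4; dotted sixteenth = 3; half tied to quarter (half + quarter) = 24; dotted quarter = 12; double-dotted eighth = 7; sixteenth tied to eighth (sixteenth + eighth) = 6; eighth = 4; quarter tied to half (quarter + half) = 24; half note = 16; quarter = 8; eighth = 4.
Sum: 4 + 3 + 24 + 12 + 7 + 6 + 4 + 24 + 16 + 8 + 4 = 112.
112 equals 112, so the answer is Yes.

Yes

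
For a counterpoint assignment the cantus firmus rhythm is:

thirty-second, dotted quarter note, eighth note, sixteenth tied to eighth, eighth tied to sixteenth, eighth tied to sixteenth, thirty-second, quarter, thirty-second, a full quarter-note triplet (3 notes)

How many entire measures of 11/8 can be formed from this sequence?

One bar of 11/8 = 44 thirty-second notes.
Convert each value to thirty-second notes: thirty-second = 1; dotted quarter note = 12; eighth note = 4; sixteenth tied to eighth (sixteenth + eighth) = 6; eighth tied to sixteenth (eighth + sixteenth) = 6; eighth tied to sixteenth (eighth + sixteenth) = 6; thirty-second = 1; quarter = 8; thirty-second = 1; a full quarter-note triplet (3 notes) (three triplet quarters span one half) = 16.
Total: 1 + 12 + 4 + 6 + 6 + 6 + 1 + 8 + 1 + 16 = 61.
61 ÷ 44 = 1 complete bar with 17 left over.

1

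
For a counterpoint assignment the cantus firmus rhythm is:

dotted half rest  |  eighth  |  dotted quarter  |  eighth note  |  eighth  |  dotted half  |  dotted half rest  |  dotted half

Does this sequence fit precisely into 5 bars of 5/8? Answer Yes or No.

No

One bar of 5/8 = 5 eighth notes, so 5 bars = 25.
In eighth notes: dotted half rest = 6; eighth = 1; dotted quarter = 3; eighth note = 1; eighth = 1; dotted half = 6; dotted half rest = 6; dotted half = 6.
Adding: 6 + 1 + 3 + 1 + 1 + 6 + 6 + 6 = 30.
30 exceeds 25, so the answer is No.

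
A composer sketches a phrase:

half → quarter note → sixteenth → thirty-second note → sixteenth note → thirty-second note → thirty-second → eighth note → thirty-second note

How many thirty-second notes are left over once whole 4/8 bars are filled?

One bar of 4/8 = 16 thirty-second notes.
Express everything in thirty-second notes: half = 16; quarter note = 8; sixteenth = 2; thirty-second note = 1; sixteenth note = 2; thirty-second note = 1; thirty-second = 1; eighth note = 4; thirty-second note = 1.
Altogether 16 + 8 + 2 + 1 + 2 + 1 + 1 + 4 + 1 = 36.
36 ÷ 16 = 2 complete bars with 4 thirty-second notes remaining.

4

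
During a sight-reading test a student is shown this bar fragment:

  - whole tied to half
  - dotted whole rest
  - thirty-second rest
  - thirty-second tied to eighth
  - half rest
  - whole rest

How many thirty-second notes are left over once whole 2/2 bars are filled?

One bar of 2/2 = 32 thirty-second notes.
Working in thirty-second notes: whole tied to half (whole + half) = 48; dotted whole rest = 48; thirty-second rest = 1; thirty-second tied to eighth (thirty-second + eighth) = 5; half rest = 16; whole rest = 32.
Altogether 48 + 48 + 1 + 5 + 16 + 32 = 150.
150 ÷ 32 = 4 complete bars with 22 thirty-second notes remaining.

22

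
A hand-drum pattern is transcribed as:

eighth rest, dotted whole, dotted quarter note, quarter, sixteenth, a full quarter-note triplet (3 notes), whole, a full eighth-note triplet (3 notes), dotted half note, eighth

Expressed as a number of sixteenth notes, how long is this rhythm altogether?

Convert each value to sixteenth notes: eighth rest = 2; dotted whole = 24; dotted quarter note = 6; quarter = 4; sixteenth = 1; a full quarter-note triplet (3 notes) (three triplet quarters span one half) = 8; whole = 16; a full eighth-note triplet (3 notes) (three triplet eighths span one quarter) = 4; dotted half note = 12; eighth = 2.
Total: 2 + 24 + 6 + 4 + 1 + 8 + 16 + 4 + 12 + 2 = 79 sixteenth notes.

79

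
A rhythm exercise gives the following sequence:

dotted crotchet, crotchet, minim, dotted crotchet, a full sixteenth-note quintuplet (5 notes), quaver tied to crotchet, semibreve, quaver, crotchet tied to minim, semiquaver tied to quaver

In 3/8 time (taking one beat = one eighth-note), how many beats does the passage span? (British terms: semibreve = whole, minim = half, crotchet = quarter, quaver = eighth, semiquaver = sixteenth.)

33.5

One eighth-note beat = 2 sixteenth notes.
Working in sixteenth notes: dotted crotchet = 6; crotchet = 4; minim = 8; dotted crotchet = 6; a full sixteenth-note quintuplet (5 notes) (five quintuplet sixteenths span one quarter) = 4; quaver tied to crotchet (quaver + crotchet) = 6; semibreve = 16; quaver = 2; crotchet tied to minim (crotchet + minim) = 12; semiquaver tied to quaver (semiquaver + quaver) = 3.
Altogether 6 + 4 + 8 + 6 + 4 + 6 + 16 + 2 + 12 + 3 = 67.
67 ÷ 2 = 33.5 beats.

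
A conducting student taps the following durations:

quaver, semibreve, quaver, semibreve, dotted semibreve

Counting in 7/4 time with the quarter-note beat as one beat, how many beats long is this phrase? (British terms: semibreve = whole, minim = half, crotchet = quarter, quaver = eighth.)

15

One quarter-note beat = 2 eighth notes.
Each duration in eighth notes: quaver = 1; semibreve = 8; quaver = 1; semibreve = 8; dotted semibreve = 12.
Total: 1 + 8 + 1 + 8 + 12 = 30.
30 ÷ 2 = 15 beats.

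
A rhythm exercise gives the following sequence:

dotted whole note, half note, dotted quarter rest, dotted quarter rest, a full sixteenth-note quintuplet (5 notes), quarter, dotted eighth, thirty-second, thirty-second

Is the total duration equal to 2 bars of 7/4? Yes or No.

Yes

One bar of 7/4 = 56 thirty-second notes, so 2 bars = 112.
Express everything in thirty-second notes: dotted whole note = 48; half note = 16; dotted quarter rest = 12; dotted quarter rest = 12; a full sixteenth-note quintuplet (5 notes) (five quintuplet sixteenths span one quarter) = 8; quarter = 8; dotted eighth = 6; thirty-second = 1; thirty-second = 1.
Adding: 48 + 16 + 12 + 12 + 8 + 8 + 6 + 1 + 1 = 112.
112 equals 112, so the answer is Yes.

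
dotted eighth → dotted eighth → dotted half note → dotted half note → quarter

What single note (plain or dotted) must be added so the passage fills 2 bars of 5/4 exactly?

2 bars of 5/4 = 40 sixteenth notes.
Express everything in sixteenth notes: dotted eighth = 3; dotted eighth = 3; dotted half note = 12; dotted half note = 12; quarter = 4.
Total: 3 + 3 + 12 + 12 + 4 = 34.
Remaining: 40 − 34 = 6 sixteenth notes, which is a dotted quarter note.

dotted quarter note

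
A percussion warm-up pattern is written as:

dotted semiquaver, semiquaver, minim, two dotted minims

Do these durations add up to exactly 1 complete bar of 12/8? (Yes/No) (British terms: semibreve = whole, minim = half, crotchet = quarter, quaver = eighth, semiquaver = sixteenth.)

No

One bar of 12/8 = 48 thirty-second notes.
Convert each value to thirty-second notes: dotted semiquaver = 3; semiquaver = 2; minim = 16; dotted minim = 24; dotted minim = 24.
Altogether 3 + 2 + 16 + 24 + 24 = 69.
69 exceeds 48, so the answer is No.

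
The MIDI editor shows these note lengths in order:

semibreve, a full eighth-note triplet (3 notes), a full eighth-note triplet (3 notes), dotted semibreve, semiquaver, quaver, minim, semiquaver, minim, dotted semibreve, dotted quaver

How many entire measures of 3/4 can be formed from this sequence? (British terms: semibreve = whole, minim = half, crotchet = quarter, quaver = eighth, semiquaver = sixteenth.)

7

One bar of 3/4 = 12 sixteenth notes.
Express everything in sixteenth notes: semibreve = 16; a full eighth-note triplet (3 notes) (three triplet eighths span one quarter) = 4; a full eighth-note triplet (3 notes) (three triplet eighths span one quarter) = 4; dotted semibreve = 24; semiquaver = 1; quaver = 2; minim = 8; semiquaver = 1; minim = 8; dotted semibreve = 24; dotted quaver = 3.
Altogether 16 + 4 + 4 + 24 + 1 + 2 + 8 + 1 + 8 + 24 + 3 = 95.
95 ÷ 12 = 7 complete bars with 11 left over.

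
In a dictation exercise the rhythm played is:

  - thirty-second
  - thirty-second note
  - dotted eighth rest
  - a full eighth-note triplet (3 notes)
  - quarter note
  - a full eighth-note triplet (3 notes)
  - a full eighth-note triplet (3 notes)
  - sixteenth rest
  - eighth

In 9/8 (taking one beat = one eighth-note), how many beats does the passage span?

One eighth-note beat = 4 thirty-second notes.
Convert each value to thirty-second notes: thirty-second = 1; thirty-second note = 1; dotted eighth rest = 6; a full eighth-note triplet (3 notes) (three triplet eighths span one quarter) = 8; quarter note = 8; a full eighth-note triplet (3 notes) (three triplet eighths span one quarter) = 8; a full eighth-note triplet (3 notes) (three triplet eighths span one quarter) = 8; sixteenth rest = 2; eighth = 4.
Altogether 1 + 1 + 6 + 8 + 8 + 8 + 8 + 2 + 4 = 46.
46 ÷ 4 = 11.5 beats.

11.5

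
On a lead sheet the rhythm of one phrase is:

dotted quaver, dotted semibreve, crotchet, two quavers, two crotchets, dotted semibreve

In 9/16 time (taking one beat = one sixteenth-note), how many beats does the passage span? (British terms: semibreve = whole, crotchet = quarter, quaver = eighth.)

One sixteenth-note beat = 2 thirty-second notes.
Working in thirty-second notes: dotted quaver = 6; dotted semibreve = 48; crotchet = 8; quaver = 4; quaver = 4; crotchet = 8; crotchet = 8; dotted semibreve = 48.
Adding: 6 + 48 + 8 + 4 + 4 + 8 + 8 + 48 = 134.
134 ÷ 2 = 67 beats.

67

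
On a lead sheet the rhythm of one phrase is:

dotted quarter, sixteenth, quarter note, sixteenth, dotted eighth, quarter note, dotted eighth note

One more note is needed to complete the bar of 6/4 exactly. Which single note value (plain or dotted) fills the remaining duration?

The bar of 6/4 = 24 sixteenth notes.
Express everything in sixteenth notes: dotted quarter = 6; sixteenth = 1; quarter note = 4; sixteenth = 1; dotted eighth = 3; quarter note = 4; dotted eighth note = 3.
Altogether 6 + 1 + 4 + 1 + 3 + 4 + 3 = 22.
Remaining: 24 − 22 = 2 sixteenth notes, which is a eighth note.

eighth note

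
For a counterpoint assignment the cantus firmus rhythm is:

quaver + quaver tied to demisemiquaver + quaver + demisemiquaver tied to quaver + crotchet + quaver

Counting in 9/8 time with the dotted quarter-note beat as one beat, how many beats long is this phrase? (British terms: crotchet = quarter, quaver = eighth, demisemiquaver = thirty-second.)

2.5

One dotted quarter-note beat = 12 thirty-second notes.
Each duration in thirty-second notes: quaver = 4; quaver tied to demisemiquaver (quaver + demisemiquaver) = 5; quaver = 4; demisemiquaver tied to quaver (demisemiquaver + quaver) = 5; crotchet = 8; quaver = 4.
Altogether 4 + 5 + 4 + 5 + 8 + 4 = 30.
30 ÷ 12 = 2.5 beats.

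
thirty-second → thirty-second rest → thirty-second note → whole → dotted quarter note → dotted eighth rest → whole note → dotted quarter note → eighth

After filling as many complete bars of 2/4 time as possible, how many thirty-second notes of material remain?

5

One bar of 2/4 = 16 thirty-second notes.
In thirty-second notes: thirty-second = 1; thirty-second rest = 1; thirty-second note = 1; whole = 32; dotted quarter note = 12; dotted eighth rest = 6; whole note = 32; dotted quarter note = 12; eighth = 4.
Adding: 1 + 1 + 1 + 32 + 12 + 6 + 32 + 12 + 4 = 101.
101 ÷ 16 = 6 complete bars with 5 thirty-second notes remaining.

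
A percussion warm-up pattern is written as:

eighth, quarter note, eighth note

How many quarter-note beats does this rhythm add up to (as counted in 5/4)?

2

One quarter-note beat = 2 eighth notes.
Working in eighth notes: eighth = 1; quarter note = 2; eighth note = 1.
Sum: 1 + 2 + 1 = 4.
4 ÷ 2 = 2 beats.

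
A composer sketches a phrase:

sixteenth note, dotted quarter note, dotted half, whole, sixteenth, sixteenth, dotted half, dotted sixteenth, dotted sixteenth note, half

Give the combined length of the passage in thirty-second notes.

Working in thirty-second notes: sixteenth note = 2; dotted quarter note = 12; dotted half = 24; whole = 32; sixteenth = 2; sixteenth = 2; dotted half = 24; dotted sixteenth = 3; dotted sixteenth note = 3; half = 16.
Sum: 2 + 12 + 24 + 32 + 2 + 2 + 24 + 3 + 3 + 16 = 120 thirty-second notes.

120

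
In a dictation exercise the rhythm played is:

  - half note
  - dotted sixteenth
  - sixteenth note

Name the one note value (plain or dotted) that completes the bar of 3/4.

dotted sixteenth note

The bar of 3/4 = 24 thirty-second notes.
Each duration in thirty-second notes: half note = 16; dotted sixteenth = 3; sixteenth note = 2.
Altogether 16 + 3 + 2 = 21.
Remaining: 24 − 21 = 3 thirty-second notes, which is a dotted sixteenth note.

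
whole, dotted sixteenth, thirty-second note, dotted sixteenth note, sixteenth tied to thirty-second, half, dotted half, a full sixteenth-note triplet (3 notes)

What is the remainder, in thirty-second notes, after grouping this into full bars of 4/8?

One bar of 4/8 = 16 thirty-second notes.
In thirty-second notes: whole = 32; dotted sixteenth = 3; thirty-second note = 1; dotted sixteenth note = 3; sixteenth tied to thirty-second (sixteenth + thirty-second) = 3; half = 16; dotted half = 24; a full sixteenth-note triplet (3 notes) (three triplet sixteenths span one eighth) = 4.
Altogether 32 + 3 + 1 + 3 + 3 + 16 + 24 + 4 = 86.
86 ÷ 16 = 5 complete bars with 6 thirty-second notes remaining.

6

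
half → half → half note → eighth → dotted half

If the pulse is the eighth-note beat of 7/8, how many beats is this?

19

One eighth-note beat = 2 sixteenth notes.
Each duration in sixteenth notes: half = 8; half = 8; half note = 8; eighth = 2; dotted half = 12.
Sum: 8 + 8 + 8 + 2 + 12 = 38.
38 ÷ 2 = 19 beats.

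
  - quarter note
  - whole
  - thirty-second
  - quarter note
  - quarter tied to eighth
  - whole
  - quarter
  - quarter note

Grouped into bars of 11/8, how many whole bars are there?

One bar of 11/8 = 44 thirty-second notes.
Each duration in thirty-second notes: quarter note = 8; whole = 32; thirty-second = 1; quarter note = 8; quarter tied to eighth (quarter + eighth) = 12; whole = 32; quarter = 8; quarter note = 8.
Altogether 8 + 32 + 1 + 8 + 12 + 32 + 8 + 8 = 109.
109 ÷ 44 = 2 complete bars with 21 left over.

2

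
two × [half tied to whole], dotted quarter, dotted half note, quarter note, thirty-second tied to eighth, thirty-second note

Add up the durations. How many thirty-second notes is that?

Convert each value to thirty-second notes: half tied to whole (half + whole) = 48; half tied to whole (half + whole) = 48; dotted quarter = 12; dotted half note = 24; quarter note = 8; thirty-second tied to eighth (thirty-second + eighth) = 5; thirty-second note = 1.
Total: 48 + 48 + 12 + 24 + 8 + 5 + 1 = 146 thirty-second notes.

146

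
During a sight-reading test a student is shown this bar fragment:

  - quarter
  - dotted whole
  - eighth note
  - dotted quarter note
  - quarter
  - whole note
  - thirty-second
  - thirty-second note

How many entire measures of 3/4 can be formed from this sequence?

One bar of 3/4 = 24 thirty-second notes.
Convert each value to thirty-second notes: quarter = 8; dotted whole = 48; eighth note = 4; dotted quarter note = 12; quarter = 8; whole note = 32; thirty-second = 1; thirty-second note = 1.
Sum: 8 + 48 + 4 + 12 + 8 + 32 + 1 + 1 = 114.
114 ÷ 24 = 4 complete bars with 18 left over.

4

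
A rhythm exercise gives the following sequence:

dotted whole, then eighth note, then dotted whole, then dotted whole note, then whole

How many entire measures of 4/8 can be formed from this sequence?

One bar of 4/8 = 4 eighth notes.
Express everything in eighth notes: dotted whole = 12; eighth note = 1; dotted whole = 12; dotted whole note = 12; whole = 8.
Sum: 12 + 1 + 12 + 12 + 8 = 45.
45 ÷ 4 = 11 complete bars with 1 left over.

11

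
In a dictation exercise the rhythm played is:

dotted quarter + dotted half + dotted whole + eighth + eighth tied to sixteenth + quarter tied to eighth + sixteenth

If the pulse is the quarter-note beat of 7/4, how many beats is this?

One quarter-note beat = 4 sixteenth notes.
Each duration in sixteenth notes: dotted quarter = 6; dotted half = 12; dotted whole = 24; eighth = 2; eighth tied to sixteenth (eighth + sixteenth) = 3; quarter tied to eighth (quarter + eighth) = 6; sixteenth = 1.
Sum: 6 + 12 + 24 + 2 + 3 + 6 + 1 = 54.
54 ÷ 4 = 13.5 beats.

13.5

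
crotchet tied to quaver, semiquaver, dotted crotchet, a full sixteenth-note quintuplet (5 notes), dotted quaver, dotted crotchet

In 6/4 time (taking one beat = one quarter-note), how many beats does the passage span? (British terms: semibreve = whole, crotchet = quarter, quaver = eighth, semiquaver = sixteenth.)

One quarter-note beat = 4 sixteenth notes.
In sixteenth notes: crotchet tied to quaver (crotchet + quaver) = 6; semiquaver = 1; dotted crotchet = 6; a full sixteenth-note quintuplet (5 notes) (five quintuplet sixteenths span one quarter) = 4; dotted quaver = 3; dotted crotchet = 6.
Total: 6 + 1 + 6 + 4 + 3 + 6 = 26.
26 ÷ 4 = 6.5 beats.

6.5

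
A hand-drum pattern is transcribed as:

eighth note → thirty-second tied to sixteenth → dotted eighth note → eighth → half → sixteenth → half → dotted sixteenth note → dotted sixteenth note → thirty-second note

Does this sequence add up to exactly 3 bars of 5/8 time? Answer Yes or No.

One bar of 5/8 = 20 thirty-second notes, so 3 bars = 60.
In thirty-second notes: eighth note = 4; thirty-second tied to sixteenth (thirty-second + sixteenth) = 3; dotted eighth note = 6; eighth = 4; half = 16; sixteenth = 2; half = 16; dotted sixteenth note = 3; dotted sixteenth note = 3; thirty-second note = 1.
Adding: 4 + 3 + 6 + 4 + 16 + 2 + 16 + 3 + 3 + 1 = 58.
58 falls short of 60, so the answer is No.

No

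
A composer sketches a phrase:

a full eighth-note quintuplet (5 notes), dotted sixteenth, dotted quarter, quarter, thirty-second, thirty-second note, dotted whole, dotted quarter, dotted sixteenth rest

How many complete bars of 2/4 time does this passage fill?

One bar of 2/4 = 16 thirty-second notes.
Express everything in thirty-second notes: a full eighth-note quintuplet (5 notes) (five quintuplet eighths span one half) = 16; dotted sixteenth = 3; dotted quarter = 12; quarter = 8; thirty-second = 1; thirty-second note = 1; dotted whole = 48; dotted quarter = 12; dotted sixteenth rest = 3.
Total: 16 + 3 + 12 + 8 + 1 + 1 + 48 + 12 + 3 = 104.
104 ÷ 16 = 6 complete bars with 8 left over.

6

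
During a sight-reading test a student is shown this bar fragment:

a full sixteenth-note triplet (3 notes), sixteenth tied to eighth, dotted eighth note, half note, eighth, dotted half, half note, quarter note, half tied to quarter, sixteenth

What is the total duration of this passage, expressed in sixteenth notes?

In sixteenth notes: a full sixteenth-note triplet (3 notes) (three triplet sixteenths span one eighth) = 2; sixteenth tied to eighth (sixteenth + eighth) = 3; dotted eighth note = 3; half note = 8; eighth = 2; dotted half = 12; half note = 8; quarter note = 4; half tied to quarter (half + quarter) = 12; sixteenth = 1.
Sum: 2 + 3 + 3 + 8 + 2 + 12 + 8 + 4 + 12 + 1 = 55 sixteenth notes.

55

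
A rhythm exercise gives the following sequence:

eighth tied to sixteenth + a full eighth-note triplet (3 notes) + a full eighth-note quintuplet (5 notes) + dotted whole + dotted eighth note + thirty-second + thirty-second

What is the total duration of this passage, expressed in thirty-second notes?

Each duration in thirty-second notes: eighth tied to sixteenth (eighth + sixteenth) = 6; a full eighth-note triplet (3 notes) (three triplet eighths span one quarter) = 8; a full eighth-note quintuplet (5 notes) (five quintuplet eighths span one half) = 16; dotted whole = 48; dotted eighth note = 6; thirty-second = 1; thirty-second = 1.
Adding: 6 + 8 + 16 + 48 + 6 + 1 + 1 = 86 thirty-second notes.

86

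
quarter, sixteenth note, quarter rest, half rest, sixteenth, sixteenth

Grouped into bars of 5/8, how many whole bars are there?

One bar of 5/8 = 10 sixteenth notes.
Each duration in sixteenth notes: quarter = 4; sixteenth note = 1; quarter rest = 4; half rest = 8; sixteenth = 1; sixteenth = 1.
Sum: 4 + 1 + 4 + 8 + 1 + 1 = 19.
19 ÷ 10 = 1 complete bar with 9 left over.

1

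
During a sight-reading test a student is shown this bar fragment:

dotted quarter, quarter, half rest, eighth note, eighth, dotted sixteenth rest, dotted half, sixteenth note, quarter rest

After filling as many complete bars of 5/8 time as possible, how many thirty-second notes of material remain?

1

One bar of 5/8 = 20 thirty-second notes.
Each duration in thirty-second notes: dotted quarter = 12; quarter = 8; half rest = 16; eighth note = 4; eighth = 4; dotted sixteenth rest = 3; dotted half = 24; sixteenth note = 2; quarter rest = 8.
Altogether 12 + 8 + 16 + 4 + 4 + 3 + 24 + 2 + 8 = 81.
81 ÷ 20 = 4 complete bars with 1 thirty-second note remaining.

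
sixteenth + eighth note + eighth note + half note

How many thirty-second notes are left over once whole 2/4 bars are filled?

One bar of 2/4 = 8 sixteenth notes.
Each duration in sixteenth notes: sixteenth = 1; eighth note = 2; eighth note = 2; half note = 8.
Adding: 1 + 2 + 2 + 8 = 13.
13 ÷ 8 = 1 complete bar with 5 sixteenth notes remaining = 10 thirty-second notes.

10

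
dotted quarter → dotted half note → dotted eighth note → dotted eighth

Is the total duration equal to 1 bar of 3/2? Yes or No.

Yes

One bar of 3/2 = 24 sixteenth notes.
Working in sixteenth notes: dotted quarter = 6; dotted half note = 12; dotted eighth note = 3; dotted eighth = 3.
Adding: 6 + 12 + 3 + 3 = 24.
24 equals 24, so the answer is Yes.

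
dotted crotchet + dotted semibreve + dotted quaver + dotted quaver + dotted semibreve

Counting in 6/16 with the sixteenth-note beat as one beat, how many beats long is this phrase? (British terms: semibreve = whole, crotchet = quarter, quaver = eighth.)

One sixteenth-note beat = 2 thirty-second notes.
Express everything in thirty-second notes: dotted crotchet = 12; dotted semibreve = 48; dotted quaver = 6; dotted quaver = 6; dotted semibreve = 48.
Sum: 12 + 48 + 6 + 6 + 48 = 120.
120 ÷ 2 = 60 beats.

60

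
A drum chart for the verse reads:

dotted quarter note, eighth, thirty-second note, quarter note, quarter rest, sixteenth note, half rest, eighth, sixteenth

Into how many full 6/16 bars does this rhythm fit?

One bar of 6/16 = 12 thirty-second notes.
Working in thirty-second notes: dotted quarter note = 12; eighth = 4; thirty-second note = 1; quarter note = 8; quarter rest = 8; sixteenth note = 2; half rest = 16; eighth = 4; sixteenth = 2.
Total: 12 + 4 + 1 + 8 + 8 + 2 + 16 + 4 + 2 = 57.
57 ÷ 12 = 4 complete bars with 9 left over.

4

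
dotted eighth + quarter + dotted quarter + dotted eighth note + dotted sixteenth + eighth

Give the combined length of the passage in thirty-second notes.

39

Working in thirty-second notes: dotted eighth = 6; quarter = 8; dotted quarter = 12; dotted eighth note = 6; dotted sixteenth = 3; eighth = 4.
Total: 6 + 8 + 12 + 6 + 3 + 4 = 39 thirty-second notes.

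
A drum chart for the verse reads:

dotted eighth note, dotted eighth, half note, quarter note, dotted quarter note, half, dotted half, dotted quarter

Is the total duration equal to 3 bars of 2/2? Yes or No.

No

One bar of 2/2 = 16 sixteenth notes, so 3 bars = 48.
Each duration in sixteenth notes: dotted eighth note = 3; dotted eighth = 3; half note = 8; quarter note = 4; dotted quarter note = 6; half = 8; dotted half = 12; dotted quarter = 6.
Adding: 3 + 3 + 8 + 4 + 6 + 8 + 12 + 6 = 50.
50 exceeds 48, so the answer is No.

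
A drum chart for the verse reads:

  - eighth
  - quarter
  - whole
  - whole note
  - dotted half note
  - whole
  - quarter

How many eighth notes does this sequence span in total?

Each duration in eighth notes: eighth = 1; quarter = 2; whole = 8; whole note = 8; dotted half note = 6; whole = 8; quarter = 2.
Sum: 1 + 2 + 8 + 8 + 6 + 8 + 2 = 35 eighth notes.

35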